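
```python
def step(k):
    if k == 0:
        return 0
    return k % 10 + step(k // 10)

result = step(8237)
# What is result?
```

Sum of digits of 8237: 7 + 3 + 2 + 8 = 20

Answer: 20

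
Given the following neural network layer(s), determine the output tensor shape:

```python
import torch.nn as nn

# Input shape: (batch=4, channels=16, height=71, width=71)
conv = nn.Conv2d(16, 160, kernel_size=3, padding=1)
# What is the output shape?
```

Input: (4, 16, 71, 71) -> Output: (4, 160, 71, 71)

Answer: (4, 160, 71, 71)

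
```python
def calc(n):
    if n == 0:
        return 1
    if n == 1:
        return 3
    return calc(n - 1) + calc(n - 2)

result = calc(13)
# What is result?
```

Build up from base cases: calc(0)=1, calc(1)=3, calc(2)=4, calc(3)=7, calc(4)=11, calc(5)=18, calc(6)=29, ..., calc(13)=843

Answer: 843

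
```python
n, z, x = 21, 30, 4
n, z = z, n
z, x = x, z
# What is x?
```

Trace:
`n, z, x = 21, 30, 4` → n = 21; z = 30; x = 4
`n, z = z, n` → n = 30; z = 21
`z, x = x, z` → z = 4; x = 21
So x = 21

Answer: 21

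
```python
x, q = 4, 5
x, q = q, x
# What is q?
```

Trace:
`x, q = 4, 5` → x = 4; q = 5
`x, q = q, x` → x = 5; q = 4
So q = 4

Answer: 4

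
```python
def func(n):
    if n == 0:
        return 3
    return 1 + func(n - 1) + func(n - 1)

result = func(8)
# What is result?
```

func(n) = 1 + 2·func(n-1), func(0)=3. Closed form: (3+1)·2^8 - 1 = 1023.

Answer: 1023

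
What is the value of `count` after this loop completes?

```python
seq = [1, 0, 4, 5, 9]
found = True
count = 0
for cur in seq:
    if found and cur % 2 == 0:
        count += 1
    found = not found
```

Count even values at even positions
`count` takes the values: 0 → 1

Answer: 1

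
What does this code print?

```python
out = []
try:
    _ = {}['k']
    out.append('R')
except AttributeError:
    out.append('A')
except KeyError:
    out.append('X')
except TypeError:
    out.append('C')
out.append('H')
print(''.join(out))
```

Execution trace: 'X' (except KeyError) → 'H' (after the try/except). Output: XH

Answer: XH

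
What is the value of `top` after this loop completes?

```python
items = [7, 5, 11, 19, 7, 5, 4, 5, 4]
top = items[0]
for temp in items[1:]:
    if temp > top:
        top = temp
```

Maximum of [7, 5, 11, 19, 7, 5, 4, 5, 4]
`top` takes the values: 7 → 11 → 19

Answer: 19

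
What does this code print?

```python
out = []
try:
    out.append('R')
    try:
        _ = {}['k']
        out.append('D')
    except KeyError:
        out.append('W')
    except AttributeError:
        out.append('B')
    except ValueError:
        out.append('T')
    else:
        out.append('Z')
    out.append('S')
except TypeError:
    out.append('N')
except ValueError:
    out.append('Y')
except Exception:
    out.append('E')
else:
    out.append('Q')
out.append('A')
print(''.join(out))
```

Execution trace: 'R' (try body) → 'W' (inner except KeyError) → 'S' (try body, no exception) → 'Q' (else) → 'A' (after the try/except). Output: RWSQA

Answer: RWSQA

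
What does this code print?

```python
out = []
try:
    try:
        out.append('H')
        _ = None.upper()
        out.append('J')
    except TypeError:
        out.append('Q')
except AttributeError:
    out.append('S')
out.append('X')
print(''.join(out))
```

Execution trace: 'H' (try body) → 'S' (outer except AttributeError) → 'X' (after the try/except). Output: HSX

Answer: HSX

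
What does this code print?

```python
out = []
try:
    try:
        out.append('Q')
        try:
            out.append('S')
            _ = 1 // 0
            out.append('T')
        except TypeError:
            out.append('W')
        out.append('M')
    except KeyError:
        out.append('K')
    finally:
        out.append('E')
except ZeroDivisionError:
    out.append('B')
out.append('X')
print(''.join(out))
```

Execution trace: 'Q' (try body) → 'S' (inner try body) → 'E' (finally) → 'B' (outer except ZeroDivisionError) → 'X' (after the try/except). Output: QSEBX

Answer: QSEBX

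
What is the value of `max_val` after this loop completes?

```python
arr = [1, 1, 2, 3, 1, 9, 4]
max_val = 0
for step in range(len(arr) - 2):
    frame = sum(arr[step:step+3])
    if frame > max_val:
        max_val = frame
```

Max sum of 3-element window in [1, 1, 2, 3, 1, 9, 4]
`max_val` takes the values: 0 → 4 → 6 → 13 → 14

Answer: 14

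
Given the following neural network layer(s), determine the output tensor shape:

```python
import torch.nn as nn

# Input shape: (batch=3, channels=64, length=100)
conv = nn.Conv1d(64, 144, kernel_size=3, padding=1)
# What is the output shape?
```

Input: (3, 64, 100) -> Output: (3, 144, 100)

Answer: (3, 144, 100)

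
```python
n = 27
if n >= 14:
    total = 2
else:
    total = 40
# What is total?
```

Trace:
`n = 27` → n = 27
`if n >= 14: ...` → n >= 14 is True → total = 2
So total = 2

Answer: 2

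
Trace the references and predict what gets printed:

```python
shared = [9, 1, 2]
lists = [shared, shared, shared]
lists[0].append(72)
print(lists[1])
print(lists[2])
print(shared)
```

Key concept: list of same reference.
Step by step:
`shared = [9, 1, 2]` → shared = [9, 1, 2]
`lists = [shared, shared, shared]` → lists = [[9, 1, 2], [9, 1, 2], [9, 1, 2]]
`lists[0].append(72)` → shared = [9, 1, 2, 72]; lists = [[9, 1, 2, 72], [9, 1, 2, 72], [9, 1, 2, 72]]
`print(lists[1])` → prints [9, 1, 2, 72]
`print(lists[2])` → prints [9, 1, 2, 72]
`print(shared)` → prints [9, 1, 2, 72]

Answer:
[9, 1, 2, 72]
[9, 1, 2, 72]
[9, 1, 2, 72]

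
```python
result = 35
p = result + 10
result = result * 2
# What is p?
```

Trace:
`result = 35` → result = 35
`p = result + 10` → p = 45
`result = result * 2` → result = 70
So p = 45

Answer: 45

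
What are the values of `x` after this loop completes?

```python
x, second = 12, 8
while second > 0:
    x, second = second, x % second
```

GCD of 12 and 8
`x` takes the values: 12 → 8 → 4

Answer: 4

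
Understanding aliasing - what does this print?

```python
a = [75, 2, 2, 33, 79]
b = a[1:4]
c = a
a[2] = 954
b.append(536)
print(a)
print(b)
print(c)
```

Key concept: slice vs alias.
Step by step:
`a = [75, 2, 2, 33, 79]` → a = [75, 2, 2, 33, 79]
`b = a[1:4]` → b = [2, 2, 33]
`c = a` → c = [75, 2, 2, 33, 79] (same object as a)
`a[2] = 954` → a = [75, 2, 954, 33, 79] (same object as c); c = [75, 2, 954, 33, 79] (same object as a)
`b.append(536)` → b = [2, 2, 33, 536]
`print(a)` → prints [75, 2, 954, 33, 79]
`print(b)` → prints [2, 2, 33, 536]
`print(c)` → prints [75, 2, 954, 33, 79]

Answer:
[75, 2, 954, 33, 79]
[2, 2, 33, 536]
[75, 2, 954, 33, 79]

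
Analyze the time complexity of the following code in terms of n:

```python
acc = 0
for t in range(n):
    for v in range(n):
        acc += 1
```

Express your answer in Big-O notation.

Each loop level contributes: n × n. Multiplying the contributions gives O(n^2).

Answer: O(n^2)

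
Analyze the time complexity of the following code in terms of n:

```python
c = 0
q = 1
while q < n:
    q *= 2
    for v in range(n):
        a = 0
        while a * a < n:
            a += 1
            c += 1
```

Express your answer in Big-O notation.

Each loop level contributes: log n × n × √n. Multiplying the contributions gives O(n√n log n).

Answer: O(n√n log n)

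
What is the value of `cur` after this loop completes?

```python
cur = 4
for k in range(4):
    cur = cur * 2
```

Multiply by 2, 4 times: 4 * 2^4 = 64
`cur` takes the values: 4 → 8 → 16 → 32 → 64

Answer: 64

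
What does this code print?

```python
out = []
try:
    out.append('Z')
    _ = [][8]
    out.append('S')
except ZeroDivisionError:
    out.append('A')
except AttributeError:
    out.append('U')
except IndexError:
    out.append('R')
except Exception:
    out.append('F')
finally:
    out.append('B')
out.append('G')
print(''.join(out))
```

Execution trace: 'Z' (try body) → 'R' (except IndexError) → 'B' (finally) → 'G' (after the try/except). Output: ZRBG

Answer: ZRBG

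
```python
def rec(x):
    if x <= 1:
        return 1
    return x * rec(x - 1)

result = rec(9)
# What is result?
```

rec(9) = 9 * 8 * 7 * 6 * 5 * 4 * 3 * 2 * 1 = 362880

Answer: 362880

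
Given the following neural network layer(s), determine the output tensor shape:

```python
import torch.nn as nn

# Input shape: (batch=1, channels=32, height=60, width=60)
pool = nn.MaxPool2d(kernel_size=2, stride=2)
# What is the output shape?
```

Input: (1, 32, 60, 60) -> Output: (1, 32, 30, 30)

Answer: (1, 32, 30, 30)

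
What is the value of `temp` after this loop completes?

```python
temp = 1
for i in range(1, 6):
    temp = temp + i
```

Start at 1, add 1 through 5
`temp` takes the values: 1 → 2 → 4 → 7 → 11 → 16

Answer: 16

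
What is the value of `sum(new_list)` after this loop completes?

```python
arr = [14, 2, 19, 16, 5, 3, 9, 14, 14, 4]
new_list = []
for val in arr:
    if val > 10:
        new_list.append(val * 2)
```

Sum of doubled values > 10
`new_list` takes the values: [] → [28] → [28, 38] → [28, 38, 32] → [28, 38, 32, 28] → [28, 38, 32, 28, 28]
So `sum(new_list)` = 154

Answer: 154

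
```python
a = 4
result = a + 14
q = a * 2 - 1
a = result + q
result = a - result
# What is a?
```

Trace:
`a = 4` → a = 4
`result = a + 14` → result = 18
`q = a * 2 - 1` → q = 7
`a = result + q` → a = 25
`result = a - result` → result = 7
So a = 25

Answer: 25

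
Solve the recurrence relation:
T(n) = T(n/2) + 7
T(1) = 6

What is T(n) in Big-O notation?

Each step divides n by 2 and adds 7. After log_2(n) steps we reach T(1)=6. So T(n) = 7·log_2(n) + 6 = O(log n).

Answer: O(log n)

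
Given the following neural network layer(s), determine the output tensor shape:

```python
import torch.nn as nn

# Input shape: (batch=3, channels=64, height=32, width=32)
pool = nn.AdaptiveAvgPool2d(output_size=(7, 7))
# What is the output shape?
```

Input: (3, 64, 32, 32) -> Output: (3, 64, 7, 7)

Answer: (3, 64, 7, 7)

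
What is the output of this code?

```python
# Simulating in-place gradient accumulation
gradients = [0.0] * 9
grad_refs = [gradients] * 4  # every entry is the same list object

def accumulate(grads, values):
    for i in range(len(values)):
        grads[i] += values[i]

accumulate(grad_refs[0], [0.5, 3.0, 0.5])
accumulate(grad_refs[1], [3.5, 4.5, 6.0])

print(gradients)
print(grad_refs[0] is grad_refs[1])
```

Key concept: gradient accumulation aliasing.
Step by step:
`gradients = [0.0] * 9` → gradients = [0.0, 0.0, 0.0, 0.0, 0.0, 0.0, 0.0, 0.0, 0.0]
`grad_refs = [gradients] * 4` → grad_refs = [[0.0, 0.0, 0.0, 0.0, 0.0, 0.0, 0.0, 0.0, 0.0], [0.0, 0.0, 0.0, 0.0, 0.0, 0.0, 0.0, 0.0, 0.0], [0.0, 0.0, 0.0, 0.0, 0.0, 0.0, 0.0, 0.0, 0.0], [0.0, 0.0, 0.0, 0.0, 0.0, 0.0, 0.0, 0.0, 0.0]]
`accumulate(grad_refs[0], [0.5, 3.0, 0.5])` → gradients = [0.5, 3.0, 0.5, 0.0, 0.0, 0.0, 0.0, 0.0, 0.0]; grad_refs = [[0.5, 3.0, 0.5, 0.0, 0.0, 0.0, 0.0, 0.0, 0.0], [0.5, 3.0, 0.5, 0.0, 0.0, 0.0, 0.0, 0.0, 0.0], [0.5, 3.0, 0.5, 0.0, 0.0, 0.0, 0.0, 0.0, 0.0], [0.5, 3.0, 0.5, 0.0, 0.0, 0.0, 0.0, 0.0, 0.0]]
`accumulate(grad_refs[1], [3.5, 4.5, 6.0])` → gradients = [4.0, 7.5, 6.5, 0.0, 0.0, 0.0, 0.0, 0.0, 0.0]; grad_refs = [[4.0, 7.5, 6.5, 0.0, 0.0, 0.0, 0.0, 0.0, 0.0], [4.0, 7.5, 6.5, 0.0, 0.0, 0.0, 0.0, 0.0, 0.0], [4.0, 7.5, 6.5, 0.0, 0.0, 0.0, 0.0, 0.0, 0.0], [4.0, 7.5, 6.5, 0.0, 0.0, 0.0, 0.0, 0.0, 0.0]]
`print(gradients)` → prints [4.0, 7.5, 6.5, 0.0, 0.0, 0.0, 0.0, 0.0, 0.0]
`print(grad_refs[0] is grad_refs[1])` → prints True

Answer:
[4.0, 7.5, 6.5, 0.0, 0.0, 0.0, 0.0, 0.0, 0.0]
True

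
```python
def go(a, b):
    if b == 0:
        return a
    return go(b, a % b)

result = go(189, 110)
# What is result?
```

go(189, 110) -> go(110, 79) -> go(79, 31) -> go(31, 17) -> go(17, 14) -> go(14, 3) -> go(3, 2) -> go(2, 1) -> go(1, 0) -> 1

Answer: 1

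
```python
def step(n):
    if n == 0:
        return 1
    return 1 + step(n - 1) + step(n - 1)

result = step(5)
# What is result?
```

step(n) = 1 + 2·step(n-1), step(0)=1. Closed form: (1+1)·2^5 - 1 = 63.

Answer: 63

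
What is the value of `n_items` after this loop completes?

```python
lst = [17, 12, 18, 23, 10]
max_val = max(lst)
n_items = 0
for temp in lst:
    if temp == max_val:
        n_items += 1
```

Count of max value 23 in [17, 12, 18, 23, 10]
`n_items` takes the values: 0 → 1

Answer: 1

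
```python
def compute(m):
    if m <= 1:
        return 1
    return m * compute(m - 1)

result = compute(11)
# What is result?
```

compute(11) = 11 * 10 * 9 * 8 * 7 * 6 * 5 * 4 * 3 * 2 * 1 = 39916800

Answer: 39916800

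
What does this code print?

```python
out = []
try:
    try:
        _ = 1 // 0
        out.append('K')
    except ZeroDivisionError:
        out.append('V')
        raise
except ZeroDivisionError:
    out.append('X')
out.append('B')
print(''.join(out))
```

Execution trace: 'V' (except ZeroDivisionError) → 'X' (outer except ZeroDivisionError) → 'B' (after the try/except). Output: VXB

Answer: VXB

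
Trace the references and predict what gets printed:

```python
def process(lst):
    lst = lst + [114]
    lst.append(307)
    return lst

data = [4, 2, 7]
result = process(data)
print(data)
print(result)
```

Key concept: rebinding parameter vs mutation.
Step by step:
`data = [4, 2, 7]` → data = [4, 2, 7]
`result = process(data)` → result = [4, 2, 7, 114, 307]
`print(data)` → prints [4, 2, 7]
`print(result)` → prints [4, 2, 7, 114, 307]

Answer:
[4, 2, 7]
[4, 2, 7, 114, 307]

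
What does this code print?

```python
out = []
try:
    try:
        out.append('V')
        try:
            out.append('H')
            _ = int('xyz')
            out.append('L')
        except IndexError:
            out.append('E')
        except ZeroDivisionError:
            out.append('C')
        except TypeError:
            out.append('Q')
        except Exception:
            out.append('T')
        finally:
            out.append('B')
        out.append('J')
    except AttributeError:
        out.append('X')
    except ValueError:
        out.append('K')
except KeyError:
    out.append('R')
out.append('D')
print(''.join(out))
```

Execution trace: 'V' (try body) → 'H' (inner try body) → 'T' (inner except Exception) → 'B' (inner finally) → 'J' (try body, no exception) → 'D' (after the try/except). Output: VHTBJD

Answer: VHTBJD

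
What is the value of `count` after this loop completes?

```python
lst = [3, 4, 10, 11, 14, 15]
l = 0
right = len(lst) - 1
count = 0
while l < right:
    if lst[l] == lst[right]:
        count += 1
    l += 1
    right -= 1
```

Count matching pairs from ends
`count` takes the values: 0

Answer: 0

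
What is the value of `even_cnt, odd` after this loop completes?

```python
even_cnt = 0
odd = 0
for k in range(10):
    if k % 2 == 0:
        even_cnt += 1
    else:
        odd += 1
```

Count evens and odds in range(10)
`even_cnt, odd` takes the values: (0, 0) → (1, 0) → (1, 1) → (2, 1) → (2, 2) → (3, 2) → (3, 3) → (4, 3) → (4, 4) → (5, 4) → (5, 5)

Answer: 5, 5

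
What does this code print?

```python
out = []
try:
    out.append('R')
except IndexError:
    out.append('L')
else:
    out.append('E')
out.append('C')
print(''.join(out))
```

Execution trace: 'R' (try body, no exception) → 'E' (else) → 'C' (after the try/except). Output: REC

Answer: REC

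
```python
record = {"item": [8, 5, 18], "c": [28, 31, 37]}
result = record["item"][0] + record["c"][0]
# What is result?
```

Trace:
`record = {"item": [8, 5, 18], "c": [28, 31, 37]}` → record = {'item': [8, 5, 18], 'c': [28, 31, 37]}
`result = record["item"][0] + record["c"][0]` → result = 36
So result = 36

Answer: 36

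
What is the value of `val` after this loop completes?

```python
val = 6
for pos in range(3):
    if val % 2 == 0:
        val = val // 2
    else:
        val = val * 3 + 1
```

Collatz-style transformation from 6
`val` takes the values: 6 → 3 → 10 → 5

Answer: 5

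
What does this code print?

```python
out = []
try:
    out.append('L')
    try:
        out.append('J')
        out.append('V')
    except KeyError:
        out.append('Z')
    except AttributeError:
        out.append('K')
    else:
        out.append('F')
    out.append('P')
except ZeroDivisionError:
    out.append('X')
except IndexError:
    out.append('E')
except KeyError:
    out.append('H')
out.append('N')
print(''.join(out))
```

Execution trace: 'L' (try body) → 'J' (inner try body) → 'V' (inner try body, no exception) → 'F' (inner else) → 'P' (try body, no exception) → 'N' (after the try/except). Output: LJVFPN

Answer: LJVFPN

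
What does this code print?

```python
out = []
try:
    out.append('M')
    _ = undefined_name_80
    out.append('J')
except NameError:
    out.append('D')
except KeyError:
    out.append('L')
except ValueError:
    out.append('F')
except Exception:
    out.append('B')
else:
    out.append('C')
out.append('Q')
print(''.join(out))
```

Execution trace: 'M' (try body) → 'D' (except NameError) → 'Q' (after the try/except). Output: MDQ

Answer: MDQ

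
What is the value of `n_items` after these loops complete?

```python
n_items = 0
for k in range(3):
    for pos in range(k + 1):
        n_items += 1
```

Triangle: 1 + 2 + ... + 3
`n_items` takes the values: 0 → 1 → 2 → 3 → 4 → 5 → 6

Answer: 6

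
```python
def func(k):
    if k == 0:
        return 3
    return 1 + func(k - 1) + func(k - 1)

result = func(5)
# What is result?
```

func(k) = 1 + 2·func(k-1), func(0)=3. Closed form: (3+1)·2^5 - 1 = 127.

Answer: 127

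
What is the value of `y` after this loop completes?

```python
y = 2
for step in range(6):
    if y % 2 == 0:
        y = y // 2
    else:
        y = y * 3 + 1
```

Collatz-style transformation from 2
`y` takes the values: 2 → 1 → 4 → 2 → 1 → 4 → 2

Answer: 2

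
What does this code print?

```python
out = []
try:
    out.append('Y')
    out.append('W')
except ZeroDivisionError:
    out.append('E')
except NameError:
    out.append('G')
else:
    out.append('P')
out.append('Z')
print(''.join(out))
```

Execution trace: 'Y' (try body) → 'W' (try body, no exception) → 'P' (else) → 'Z' (after the try/except). Output: YWPZ

Answer: YWPZ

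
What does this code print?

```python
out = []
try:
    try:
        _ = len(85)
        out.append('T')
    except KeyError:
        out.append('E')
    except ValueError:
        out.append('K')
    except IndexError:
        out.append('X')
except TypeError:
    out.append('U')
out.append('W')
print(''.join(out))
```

Execution trace: 'U' (outer except TypeError) → 'W' (after the try/except). Output: UW

Answer: UW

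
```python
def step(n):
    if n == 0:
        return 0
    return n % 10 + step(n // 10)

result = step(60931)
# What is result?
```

Sum of digits of 60931: 1 + 3 + 9 + 0 + 6 = 19

Answer: 19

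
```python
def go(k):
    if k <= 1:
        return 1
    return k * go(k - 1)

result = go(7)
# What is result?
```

go(7) = 7 * 6 * 5 * 4 * 3 * 2 * 1 = 5040

Answer: 5040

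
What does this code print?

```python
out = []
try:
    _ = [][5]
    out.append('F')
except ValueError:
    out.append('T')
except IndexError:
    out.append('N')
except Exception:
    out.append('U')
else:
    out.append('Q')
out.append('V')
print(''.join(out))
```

Execution trace: 'N' (except IndexError) → 'V' (after the try/except). Output: NV

Answer: NV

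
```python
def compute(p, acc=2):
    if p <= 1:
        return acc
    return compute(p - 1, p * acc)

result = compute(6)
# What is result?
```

Accumulator trace (n, acc): (6, 2) -> (5, 12) -> (4, 60) -> (3, 240) -> (2, 720) -> (1, 1440) -> return 1440

Answer: 1440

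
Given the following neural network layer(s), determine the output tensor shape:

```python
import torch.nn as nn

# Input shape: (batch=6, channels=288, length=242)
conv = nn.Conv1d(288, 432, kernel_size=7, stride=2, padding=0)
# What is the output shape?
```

Input: (6, 288, 242) -> Output: (6, 432, 118)

Answer: (6, 432, 118)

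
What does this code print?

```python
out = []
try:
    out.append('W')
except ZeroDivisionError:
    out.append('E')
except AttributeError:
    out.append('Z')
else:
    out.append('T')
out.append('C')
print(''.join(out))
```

Execution trace: 'W' (try body, no exception) → 'T' (else) → 'C' (after the try/except). Output: WTC

Answer: WTC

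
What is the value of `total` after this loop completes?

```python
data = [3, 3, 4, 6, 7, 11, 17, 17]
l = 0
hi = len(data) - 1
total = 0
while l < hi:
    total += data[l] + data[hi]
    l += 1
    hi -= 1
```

Sum of pairs from ends
`total` takes the values: 0 → 20 → 40 → 55 → 68

Answer: 68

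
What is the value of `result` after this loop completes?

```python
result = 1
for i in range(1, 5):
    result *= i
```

4! = 24
`result` takes the values: 1 → 2 → 6 → 24

Answer: 24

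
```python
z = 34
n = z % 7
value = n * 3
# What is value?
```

Trace:
`z = 34` → z = 34
`n = z % 7` → n = 6
`value = n * 3` → value = 18
So value = 18

Answer: 18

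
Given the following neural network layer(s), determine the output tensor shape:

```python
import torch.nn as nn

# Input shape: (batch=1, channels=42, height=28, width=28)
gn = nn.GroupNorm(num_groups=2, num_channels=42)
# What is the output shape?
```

Input: (1, 42, 28, 28) -> Output: (1, 42, 28, 28)

Answer: (1, 42, 28, 28)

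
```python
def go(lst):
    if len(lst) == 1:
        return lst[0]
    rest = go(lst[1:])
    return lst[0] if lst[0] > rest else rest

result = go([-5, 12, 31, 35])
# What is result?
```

Recursive max over [-5, 12, 31, 35] = 35

Answer: 35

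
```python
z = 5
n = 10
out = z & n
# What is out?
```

Trace:
`z = 5` → z = 5
`n = 10` → n = 10
`out = z & n` → out = 0
So out = 0

Answer: 0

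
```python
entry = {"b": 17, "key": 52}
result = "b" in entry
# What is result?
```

Trace:
`entry = {"b": 17, "key": 52}` → entry = {'b': 17, 'key': 52}
`result = "b" in entry` → result = True
So result = True

Answer: True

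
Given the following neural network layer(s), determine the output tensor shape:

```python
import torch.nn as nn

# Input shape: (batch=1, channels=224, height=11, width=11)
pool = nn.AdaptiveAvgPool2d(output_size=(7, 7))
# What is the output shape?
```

Input: (1, 224, 11, 11) -> Output: (1, 224, 7, 7)

Answer: (1, 224, 7, 7)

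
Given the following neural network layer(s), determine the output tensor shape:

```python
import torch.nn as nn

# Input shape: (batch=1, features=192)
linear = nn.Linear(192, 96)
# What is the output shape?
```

Input: (1, 192) -> Output: (1, 96)

Answer: (1, 96)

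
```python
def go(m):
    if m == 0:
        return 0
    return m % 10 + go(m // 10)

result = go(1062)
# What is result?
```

Sum of digits of 1062: 2 + 6 + 0 + 1 = 9

Answer: 9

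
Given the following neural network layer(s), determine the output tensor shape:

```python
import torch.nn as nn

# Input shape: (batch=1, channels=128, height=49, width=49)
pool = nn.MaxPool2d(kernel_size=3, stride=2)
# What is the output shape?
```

Input: (1, 128, 49, 49) -> Output: (1, 128, 24, 24)

Answer: (1, 128, 24, 24)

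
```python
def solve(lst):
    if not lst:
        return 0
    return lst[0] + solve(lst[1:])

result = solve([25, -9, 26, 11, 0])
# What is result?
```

25 + (-9) + 26 + 11 + 0 + 0 = 53

Answer: 53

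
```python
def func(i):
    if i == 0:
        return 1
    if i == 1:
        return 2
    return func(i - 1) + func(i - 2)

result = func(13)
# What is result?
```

Build up from base cases: func(0)=1, func(1)=2, func(2)=3, func(3)=5, func(4)=8, func(5)=13, func(6)=21, ..., func(13)=610

Answer: 610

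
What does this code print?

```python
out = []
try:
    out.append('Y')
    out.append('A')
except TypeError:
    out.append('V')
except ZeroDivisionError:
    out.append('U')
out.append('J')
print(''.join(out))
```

Execution trace: 'Y' (try body) → 'A' (try body, no exception) → 'J' (after the try/except). Output: YAJ

Answer: YAJ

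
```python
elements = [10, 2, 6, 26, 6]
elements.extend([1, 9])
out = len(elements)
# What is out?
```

Trace:
`elements = [10, 2, 6, 26, 6]` → elements = [10, 2, 6, 26, 6]
`elements.extend([1, 9])` → elements = [10, 2, 6, 26, 6, 1, 9]
`out = len(elements)` → out = 7
So out = 7

Answer: 7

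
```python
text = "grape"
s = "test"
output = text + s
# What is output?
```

Trace:
`text = "grape"` → text = 'grape'
`s = "test"` → s = 'test'
`output = text + s` → output = 'grapetest'
So output = 'grapetest'

Answer: 'grapetest'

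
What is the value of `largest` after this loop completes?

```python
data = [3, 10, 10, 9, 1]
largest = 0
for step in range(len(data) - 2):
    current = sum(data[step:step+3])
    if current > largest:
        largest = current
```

Max sum of 3-element window in [3, 10, 10, 9, 1]
`largest` takes the values: 0 → 23 → 29

Answer: 29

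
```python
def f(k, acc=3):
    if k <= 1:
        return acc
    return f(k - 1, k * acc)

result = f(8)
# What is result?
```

Accumulator trace (n, acc): (8, 3) -> (7, 24) -> (6, 168) -> (5, 1008) -> (4, 5040) -> (3, 20160) -> (2, 60480) -> (1, 120960) -> return 120960

Answer: 120960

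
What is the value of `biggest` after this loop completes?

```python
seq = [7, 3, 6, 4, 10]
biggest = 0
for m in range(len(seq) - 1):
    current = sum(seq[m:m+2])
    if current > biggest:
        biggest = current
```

Max sum of 2-element window in [7, 3, 6, 4, 10]
`biggest` takes the values: 0 → 10 → 14

Answer: 14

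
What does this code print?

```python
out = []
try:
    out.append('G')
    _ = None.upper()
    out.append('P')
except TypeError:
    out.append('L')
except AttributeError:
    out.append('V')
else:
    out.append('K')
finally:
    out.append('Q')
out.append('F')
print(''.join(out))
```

Execution trace: 'G' (try body) → 'V' (except AttributeError) → 'Q' (finally) → 'F' (after the try/except). Output: GVQF

Answer: GVQF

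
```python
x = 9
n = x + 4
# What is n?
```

Trace:
`x = 9` → x = 9
`n = x + 4` → n = 13
So n = 13

Answer: 13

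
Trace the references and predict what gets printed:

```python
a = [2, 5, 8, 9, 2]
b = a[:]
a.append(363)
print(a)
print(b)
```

Key concept: slice [:] creates copy.
Step by step:
`a = [2, 5, 8, 9, 2]` → a = [2, 5, 8, 9, 2]
`b = a[:]` → b = [2, 5, 8, 9, 2]
`a.append(363)` → a = [2, 5, 8, 9, 2, 363]
`print(a)` → prints [2, 5, 8, 9, 2, 363]
`print(b)` → prints [2, 5, 8, 9, 2]

Answer:
[2, 5, 8, 9, 2, 363]
[2, 5, 8, 9, 2]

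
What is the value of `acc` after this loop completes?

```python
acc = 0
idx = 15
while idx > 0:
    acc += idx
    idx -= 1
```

Sum 15 down to 1
`acc` takes the values: 0 → 15 → 29 → 42 → 54 → 65 → 75 → 84 → 92 → 99 → 105 → 110 → 114 → 117 → 119 → 120

Answer: 120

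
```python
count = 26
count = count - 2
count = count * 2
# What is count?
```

Trace:
`count = 26` → count = 26
`count = count - 2` → count = 24
`count = count * 2` → count = 48
So count = 48

Answer: 48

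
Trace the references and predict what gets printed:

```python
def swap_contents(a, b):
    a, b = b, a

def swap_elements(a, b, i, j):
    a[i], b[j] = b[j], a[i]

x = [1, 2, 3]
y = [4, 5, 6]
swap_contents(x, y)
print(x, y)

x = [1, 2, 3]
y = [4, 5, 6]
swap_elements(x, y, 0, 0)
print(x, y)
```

Key concept: parameter rebinding vs mutation.
Step by step:
`x = [1, 2, 3]` → x = [1, 2, 3]
`y = [4, 5, 6]` → y = [4, 5, 6]
`swap_contents(x, y)` → no visible change to tracked variables
`print(x, y)` → prints [1, 2, 3] [4, 5, 6]
`x = [1, 2, 3]` → x = [1, 2, 3]
`y = [4, 5, 6]` → y = [4, 5, 6]
`swap_elements(x, y, 0, 0)` → x = [4, 2, 3]; y = [1, 5, 6]
`print(x, y)` → prints [4, 2, 3] [1, 5, 6]

Answer:
[1, 2, 3] [4, 5, 6]
[4, 2, 3] [1, 5, 6]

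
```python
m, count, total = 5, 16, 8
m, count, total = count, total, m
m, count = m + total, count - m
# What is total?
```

Trace:
`m, count, total = 5, 16, 8` → m = 5; count = 16; total = 8
`m, count, total = count, total, m` → m = 16; count = 8; total = 5
`m, count = m + total, count - m` → m = 21; count = -8
So total = 5

Answer: 5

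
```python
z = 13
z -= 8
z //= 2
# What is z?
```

Trace:
`z = 13` → z = 13
`z -= 8` → z = 5
`z //= 2` → z = 2
So z = 2

Answer: 2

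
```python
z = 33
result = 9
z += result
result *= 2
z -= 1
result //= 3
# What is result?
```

Trace:
`z = 33` → z = 33
`result = 9` → result = 9
`z += result` → z = 42
`result *= 2` → result = 18
`z -= 1` → z = 41
`result //= 3` → result = 6
So result = 6

Answer: 6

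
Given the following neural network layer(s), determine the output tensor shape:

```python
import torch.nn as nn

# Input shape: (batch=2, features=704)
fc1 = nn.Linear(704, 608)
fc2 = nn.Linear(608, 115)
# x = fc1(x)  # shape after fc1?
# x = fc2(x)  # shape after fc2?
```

Input: (2, 704) -> after fc1: (2, 608) -> Output: (2, 115)

Answer: (2, 115)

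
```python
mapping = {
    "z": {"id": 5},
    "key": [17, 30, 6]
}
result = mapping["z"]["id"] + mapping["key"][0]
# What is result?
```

Trace:
`mapping = { ...` → mapping = {'z': {'id': 5}, 'key': [17, 30, 6]}
`result = mapping["z"]["id"] + mapping["key"][0]` → result = 22
So result = 22

Answer: 22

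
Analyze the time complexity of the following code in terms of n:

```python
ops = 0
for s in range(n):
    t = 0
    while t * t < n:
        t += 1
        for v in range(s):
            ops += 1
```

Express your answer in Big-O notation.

Each loop level contributes: n × √n × n. Multiplying the contributions gives O(n^2√n).

Answer: O(n^2√n)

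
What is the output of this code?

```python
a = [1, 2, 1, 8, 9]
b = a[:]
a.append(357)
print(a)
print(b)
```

Key concept: slice [:] creates copy.
Step by step:
`a = [1, 2, 1, 8, 9]` → a = [1, 2, 1, 8, 9]
`b = a[:]` → b = [1, 2, 1, 8, 9]
`a.append(357)` → a = [1, 2, 1, 8, 9, 357]
`print(a)` → prints [1, 2, 1, 8, 9, 357]
`print(b)` → prints [1, 2, 1, 8, 9]

Answer:
[1, 2, 1, 8, 9, 357]
[1, 2, 1, 8, 9]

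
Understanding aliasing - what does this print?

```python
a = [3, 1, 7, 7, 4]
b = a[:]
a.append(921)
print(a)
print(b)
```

Key concept: slice [:] creates copy.
Step by step:
`a = [3, 1, 7, 7, 4]` → a = [3, 1, 7, 7, 4]
`b = a[:]` → b = [3, 1, 7, 7, 4]
`a.append(921)` → a = [3, 1, 7, 7, 4, 921]
`print(a)` → prints [3, 1, 7, 7, 4, 921]
`print(b)` → prints [3, 1, 7, 7, 4]

Answer:
[3, 1, 7, 7, 4, 921]
[3, 1, 7, 7, 4]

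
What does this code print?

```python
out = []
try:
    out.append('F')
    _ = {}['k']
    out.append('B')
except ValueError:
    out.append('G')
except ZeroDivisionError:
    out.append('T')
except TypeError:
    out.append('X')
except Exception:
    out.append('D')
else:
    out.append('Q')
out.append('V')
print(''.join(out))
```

Execution trace: 'F' (try body) → 'D' (except Exception) → 'V' (after the try/except). Output: FDV

Answer: FDV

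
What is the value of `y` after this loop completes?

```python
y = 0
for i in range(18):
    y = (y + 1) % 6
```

Increment mod 6, 18 times = 0
`y` takes the values: 0 → 1 → 2 → 3 → 4 → 5 → 0 → 1 → 2 → 3 → 4 → 5 → 0 → 1 → 2 → 3 → 4 → 5 → 0

Answer: 0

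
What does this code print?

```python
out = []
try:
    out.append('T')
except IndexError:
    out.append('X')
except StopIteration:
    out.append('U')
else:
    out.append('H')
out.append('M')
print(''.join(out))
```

Execution trace: 'T' (try body, no exception) → 'H' (else) → 'M' (after the try/except). Output: THM

Answer: THM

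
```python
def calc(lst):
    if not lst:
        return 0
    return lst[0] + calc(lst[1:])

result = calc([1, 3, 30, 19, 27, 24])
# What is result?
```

1 + 3 + 30 + 19 + 27 + 24 + 0 = 104

Answer: 104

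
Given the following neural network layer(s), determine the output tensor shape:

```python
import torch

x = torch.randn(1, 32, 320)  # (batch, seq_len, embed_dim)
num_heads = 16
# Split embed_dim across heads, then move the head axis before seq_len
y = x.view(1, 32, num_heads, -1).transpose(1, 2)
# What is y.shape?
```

Input: (1, 32, 320) -> head_dim = 320 // 16 = 20; after view: (1, 32, 16, 20) -> after transpose(1, 2): (1, 16, 32, 20) -> Output: (1, 16, 32, 20)

Answer: (1, 16, 32, 20)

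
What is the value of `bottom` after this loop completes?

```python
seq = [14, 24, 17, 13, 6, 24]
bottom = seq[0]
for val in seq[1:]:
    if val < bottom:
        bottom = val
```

Minimum of [14, 24, 17, 13, 6, 24]
`bottom` takes the values: 14 → 13 → 6

Answer: 6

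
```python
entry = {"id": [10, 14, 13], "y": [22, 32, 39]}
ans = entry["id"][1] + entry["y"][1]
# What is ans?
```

Trace:
`entry = {"id": [10, 14, 13], "y": [22, 32, 39]}` → entry = {'id': [10, 14, 13], 'y': [22, 32, 39]}
`ans = entry["id"][1] + entry["y"][1]` → ans = 46
So ans = 46

Answer: 46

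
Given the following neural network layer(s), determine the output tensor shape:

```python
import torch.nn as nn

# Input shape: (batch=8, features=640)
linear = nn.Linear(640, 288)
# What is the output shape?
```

Input: (8, 640) -> Output: (8, 288)

Answer: (8, 288)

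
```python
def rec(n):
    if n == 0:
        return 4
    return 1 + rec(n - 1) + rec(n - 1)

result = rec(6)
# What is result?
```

rec(n) = 1 + 2·rec(n-1), rec(0)=4. Closed form: (4+1)·2^6 - 1 = 319.

Answer: 319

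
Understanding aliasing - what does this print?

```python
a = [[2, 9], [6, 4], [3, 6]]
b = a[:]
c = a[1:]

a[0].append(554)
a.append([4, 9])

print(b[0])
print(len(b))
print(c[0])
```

Key concept: slice with nested mutation.
Step by step:
`a = [[2, 9], [6, 4], [3, 6]]` → a = [[2, 9], [6, 4], [3, 6]]
`b = a[:]` → b = [[2, 9], [6, 4], [3, 6]]
`c = a[1:]` → c = [[6, 4], [3, 6]]
`a[0].append(554)` → a = [[2, 9, 554], [6, 4], [3, 6]]; b = [[2, 9, 554], [6, 4], [3, 6]]
`a.append([4, 9])` → a = [[2, 9, 554], [6, 4], [3, 6], [4, 9]]
`print(b[0])` → prints [2, 9, 554]
`print(len(b))` → prints 3
`print(c[0])` → prints [6, 4]

Answer:
[2, 9, 554]
3
[6, 4]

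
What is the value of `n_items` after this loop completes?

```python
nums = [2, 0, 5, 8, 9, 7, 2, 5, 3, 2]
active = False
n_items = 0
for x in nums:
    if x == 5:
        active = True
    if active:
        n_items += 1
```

Count elements after first 5 in [2, 0, 5, 8, 9, 7, 2, 5, 3, 2]
`n_items` takes the values: 0 → 1 → 2 → 3 → 4 → 5 → 6 → 7 → 8

Answer: 8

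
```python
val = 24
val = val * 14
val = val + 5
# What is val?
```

Trace:
`val = 24` → val = 24
`val = val * 14` → val = 336
`val = val + 5` → val = 341
So val = 341

Answer: 341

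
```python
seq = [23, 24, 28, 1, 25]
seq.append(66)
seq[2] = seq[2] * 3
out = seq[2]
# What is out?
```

Trace:
`seq = [23, 24, 28, 1, 25]` → seq = [23, 24, 28, 1, 25]
`seq.append(66)` → seq = [23, 24, 28, 1, 25, 66]
`seq[2] = seq[2] * 3` → seq = [23, 24, 84, 1, 25, 66]
`out = seq[2]` → out = 84
So out = 84

Answer: 84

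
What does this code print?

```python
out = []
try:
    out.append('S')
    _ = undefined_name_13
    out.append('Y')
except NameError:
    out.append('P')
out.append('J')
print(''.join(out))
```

Execution trace: 'S' (try body) → 'P' (except NameError) → 'J' (after the try/except). Output: SPJ

Answer: SPJ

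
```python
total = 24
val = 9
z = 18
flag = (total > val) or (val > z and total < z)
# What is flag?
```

Trace:
`total = 24` → total = 24
`val = 9` → val = 9
`z = 18` → z = 18
`flag = (total > val) or (val > z and total < z)` → flag = True
So flag = True

Answer: True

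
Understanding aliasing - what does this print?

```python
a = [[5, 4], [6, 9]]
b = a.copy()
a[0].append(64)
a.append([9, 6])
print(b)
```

Key concept: shallow copy with nested lists.
Step by step:
`a = [[5, 4], [6, 9]]` → a = [[5, 4], [6, 9]]
`b = a.copy()` → b = [[5, 4], [6, 9]]
`a[0].append(64)` → a = [[5, 4, 64], [6, 9]]; b = [[5, 4, 64], [6, 9]]
`a.append([9, 6])` → a = [[5, 4, 64], [6, 9], [9, 6]]
`print(b)` → prints [[5, 4, 64], [6, 9]]

Answer: [[5, 4, 64], [6, 9]]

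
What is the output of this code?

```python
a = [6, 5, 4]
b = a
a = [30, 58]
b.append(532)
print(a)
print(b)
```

Key concept: rebinding vs mutation: a is rebound to a new list, b still points at the original.
Step by step:
`a = [6, 5, 4]` → a = [6, 5, 4]
`b = a` → b = [6, 5, 4] (same object as a)
`a = [30, 58]` → a = [30, 58]
`b.append(532)` → b = [6, 5, 4, 532]
`print(a)` → prints [30, 58]
`print(b)` → prints [6, 5, 4, 532]

Answer:
[30, 58]
[6, 5, 4, 532]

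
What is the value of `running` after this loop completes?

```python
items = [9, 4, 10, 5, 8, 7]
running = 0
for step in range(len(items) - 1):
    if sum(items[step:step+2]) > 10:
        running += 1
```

Count windows with sum > 10
`running` takes the values: 0 → 1 → 2 → 3 → 4 → 5

Answer: 5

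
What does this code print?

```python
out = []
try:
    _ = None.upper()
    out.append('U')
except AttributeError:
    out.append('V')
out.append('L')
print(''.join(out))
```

Execution trace: 'V' (except AttributeError) → 'L' (after the try/except). Output: VL

Answer: VL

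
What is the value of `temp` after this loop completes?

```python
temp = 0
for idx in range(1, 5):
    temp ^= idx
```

XOR of 1 to 4
`temp` takes the values: 0 → 1 → 3 → 0 → 4

Answer: 4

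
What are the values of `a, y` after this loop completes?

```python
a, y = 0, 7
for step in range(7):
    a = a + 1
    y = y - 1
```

a goes 0→7, y goes 7→0
`a, y` takes the values: (0, 7) → (1, 7) → (1, 6) → (2, 6) → (2, 5) → (3, 5) → (3, 4) → (4, 4) → (4, 3) → (5, 3) → (5, 2) → (6, 2) → (6, 1) → (7, 1) → (7, 0)

Answer: 7, 0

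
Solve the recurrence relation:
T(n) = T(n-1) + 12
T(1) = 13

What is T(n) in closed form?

Unrolling: T(n) = T(1) + 12·(n-1) = 13 + 12(n-1) = 12n + 1.

Answer: T(n) = 12n + 1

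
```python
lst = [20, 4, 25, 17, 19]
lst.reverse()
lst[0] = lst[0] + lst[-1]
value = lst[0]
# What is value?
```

Trace:
`lst = [20, 4, 25, 17, 19]` → lst = [20, 4, 25, 17, 19]
`lst.reverse()` → lst = [19, 17, 25, 4, 20]
`lst[0] = lst[0] + lst[-1]` → lst = [39, 17, 25, 4, 20]
`value = lst[0]` → value = 39
So value = 39

Answer: 39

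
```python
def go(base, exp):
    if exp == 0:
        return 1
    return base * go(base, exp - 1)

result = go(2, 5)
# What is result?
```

go(2, 5) = 2 * 2 * 2 * 2 * 2 = 32

Answer: 32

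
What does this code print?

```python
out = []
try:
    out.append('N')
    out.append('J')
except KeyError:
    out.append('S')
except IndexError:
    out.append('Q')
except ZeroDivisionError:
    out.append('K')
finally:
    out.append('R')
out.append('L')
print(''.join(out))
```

Execution trace: 'N' (try body) → 'J' (try body, no exception) → 'R' (finally) → 'L' (after the try/except). Output: NJRL

Answer: NJRL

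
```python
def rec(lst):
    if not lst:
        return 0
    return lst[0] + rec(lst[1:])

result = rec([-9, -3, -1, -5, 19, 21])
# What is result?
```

(-9) + (-3) + (-1) + (-5) + 19 + 21 + 0 = 22

Answer: 22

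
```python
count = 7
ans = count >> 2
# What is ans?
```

Trace:
`count = 7` → count = 7
`ans = count >> 2` → ans = 1
So ans = 1

Answer: 1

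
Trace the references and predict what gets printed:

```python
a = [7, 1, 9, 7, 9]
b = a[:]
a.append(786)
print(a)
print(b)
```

Key concept: slice [:] creates copy.
Step by step:
`a = [7, 1, 9, 7, 9]` → a = [7, 1, 9, 7, 9]
`b = a[:]` → b = [7, 1, 9, 7, 9]
`a.append(786)` → a = [7, 1, 9, 7, 9, 786]
`print(a)` → prints [7, 1, 9, 7, 9, 786]
`print(b)` → prints [7, 1, 9, 7, 9]

Answer:
[7, 1, 9, 7, 9, 786]
[7, 1, 9, 7, 9]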